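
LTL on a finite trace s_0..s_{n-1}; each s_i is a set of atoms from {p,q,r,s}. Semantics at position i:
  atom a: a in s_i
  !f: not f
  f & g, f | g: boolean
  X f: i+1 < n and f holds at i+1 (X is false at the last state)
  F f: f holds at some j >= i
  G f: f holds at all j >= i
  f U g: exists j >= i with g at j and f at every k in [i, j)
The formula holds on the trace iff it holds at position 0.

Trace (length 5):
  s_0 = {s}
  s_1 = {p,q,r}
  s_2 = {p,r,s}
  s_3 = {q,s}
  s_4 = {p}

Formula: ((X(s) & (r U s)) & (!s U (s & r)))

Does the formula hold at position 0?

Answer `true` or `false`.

Answer: false

Derivation:
s_0={s}: ((X(s) & (r U s)) & (!s U (s & r)))=False (X(s) & (r U s))=False X(s)=False s=True (r U s)=True r=False (!s U (s & r))=False !s=False (s & r)=False
s_1={p,q,r}: ((X(s) & (r U s)) & (!s U (s & r)))=True (X(s) & (r U s))=True X(s)=True s=False (r U s)=True r=True (!s U (s & r))=True !s=True (s & r)=False
s_2={p,r,s}: ((X(s) & (r U s)) & (!s U (s & r)))=True (X(s) & (r U s))=True X(s)=True s=True (r U s)=True r=True (!s U (s & r))=True !s=False (s & r)=True
s_3={q,s}: ((X(s) & (r U s)) & (!s U (s & r)))=False (X(s) & (r U s))=False X(s)=False s=True (r U s)=True r=False (!s U (s & r))=False !s=False (s & r)=False
s_4={p}: ((X(s) & (r U s)) & (!s U (s & r)))=False (X(s) & (r U s))=False X(s)=False s=False (r U s)=False r=False (!s U (s & r))=False !s=True (s & r)=False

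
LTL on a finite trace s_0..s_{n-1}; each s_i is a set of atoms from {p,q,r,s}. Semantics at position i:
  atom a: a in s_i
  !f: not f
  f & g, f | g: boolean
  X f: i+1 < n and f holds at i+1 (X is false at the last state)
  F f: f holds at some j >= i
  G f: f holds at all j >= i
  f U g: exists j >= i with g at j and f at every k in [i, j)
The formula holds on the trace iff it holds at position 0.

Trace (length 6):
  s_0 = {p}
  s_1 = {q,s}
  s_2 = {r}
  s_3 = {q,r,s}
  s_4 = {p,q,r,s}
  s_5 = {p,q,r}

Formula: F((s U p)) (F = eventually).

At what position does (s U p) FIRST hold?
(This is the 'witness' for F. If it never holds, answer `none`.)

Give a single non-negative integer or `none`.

s_0={p}: (s U p)=True s=False p=True
s_1={q,s}: (s U p)=False s=True p=False
s_2={r}: (s U p)=False s=False p=False
s_3={q,r,s}: (s U p)=True s=True p=False
s_4={p,q,r,s}: (s U p)=True s=True p=True
s_5={p,q,r}: (s U p)=True s=False p=True
F((s U p)) holds; first witness at position 0.

Answer: 0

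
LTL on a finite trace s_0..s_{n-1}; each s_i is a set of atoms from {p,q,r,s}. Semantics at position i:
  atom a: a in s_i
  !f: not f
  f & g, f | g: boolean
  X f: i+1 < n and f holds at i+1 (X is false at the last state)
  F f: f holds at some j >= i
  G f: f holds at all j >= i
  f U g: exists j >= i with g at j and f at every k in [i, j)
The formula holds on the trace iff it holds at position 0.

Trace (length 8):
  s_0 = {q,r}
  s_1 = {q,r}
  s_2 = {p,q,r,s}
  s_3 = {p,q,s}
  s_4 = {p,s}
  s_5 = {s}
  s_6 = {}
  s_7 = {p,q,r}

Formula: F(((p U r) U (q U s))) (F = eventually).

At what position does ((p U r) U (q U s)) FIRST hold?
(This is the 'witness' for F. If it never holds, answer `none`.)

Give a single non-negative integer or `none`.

Answer: 0

Derivation:
s_0={q,r}: ((p U r) U (q U s))=True (p U r)=True p=False r=True (q U s)=True q=True s=False
s_1={q,r}: ((p U r) U (q U s))=True (p U r)=True p=False r=True (q U s)=True q=True s=False
s_2={p,q,r,s}: ((p U r) U (q U s))=True (p U r)=True p=True r=True (q U s)=True q=True s=True
s_3={p,q,s}: ((p U r) U (q U s))=True (p U r)=False p=True r=False (q U s)=True q=True s=True
s_4={p,s}: ((p U r) U (q U s))=True (p U r)=False p=True r=False (q U s)=True q=False s=True
s_5={s}: ((p U r) U (q U s))=True (p U r)=False p=False r=False (q U s)=True q=False s=True
s_6={}: ((p U r) U (q U s))=False (p U r)=False p=False r=False (q U s)=False q=False s=False
s_7={p,q,r}: ((p U r) U (q U s))=False (p U r)=True p=True r=True (q U s)=False q=True s=False
F(((p U r) U (q U s))) holds; first witness at position 0.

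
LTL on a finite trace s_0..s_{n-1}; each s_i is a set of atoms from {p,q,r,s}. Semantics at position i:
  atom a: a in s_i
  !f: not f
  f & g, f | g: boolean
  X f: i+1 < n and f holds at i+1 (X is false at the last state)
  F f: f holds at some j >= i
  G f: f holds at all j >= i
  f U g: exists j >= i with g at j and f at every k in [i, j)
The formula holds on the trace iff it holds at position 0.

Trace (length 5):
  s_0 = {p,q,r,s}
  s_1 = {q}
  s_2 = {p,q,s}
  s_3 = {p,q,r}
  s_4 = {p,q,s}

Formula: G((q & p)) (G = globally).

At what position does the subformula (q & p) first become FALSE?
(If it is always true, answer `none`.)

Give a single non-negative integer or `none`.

s_0={p,q,r,s}: (q & p)=True q=True p=True
s_1={q}: (q & p)=False q=True p=False
s_2={p,q,s}: (q & p)=True q=True p=True
s_3={p,q,r}: (q & p)=True q=True p=True
s_4={p,q,s}: (q & p)=True q=True p=True
G((q & p)) holds globally = False
First violation at position 1.

Answer: 1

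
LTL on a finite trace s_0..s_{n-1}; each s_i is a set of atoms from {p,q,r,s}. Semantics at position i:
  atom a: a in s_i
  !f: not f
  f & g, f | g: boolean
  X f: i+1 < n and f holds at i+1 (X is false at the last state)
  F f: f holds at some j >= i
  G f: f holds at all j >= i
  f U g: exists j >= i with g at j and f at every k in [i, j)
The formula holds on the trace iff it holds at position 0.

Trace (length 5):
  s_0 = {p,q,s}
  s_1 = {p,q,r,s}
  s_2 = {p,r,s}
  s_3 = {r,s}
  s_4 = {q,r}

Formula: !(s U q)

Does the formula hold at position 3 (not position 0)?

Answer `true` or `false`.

s_0={p,q,s}: !(s U q)=False (s U q)=True s=True q=True
s_1={p,q,r,s}: !(s U q)=False (s U q)=True s=True q=True
s_2={p,r,s}: !(s U q)=False (s U q)=True s=True q=False
s_3={r,s}: !(s U q)=False (s U q)=True s=True q=False
s_4={q,r}: !(s U q)=False (s U q)=True s=False q=True
Evaluating at position 3: result = False

Answer: false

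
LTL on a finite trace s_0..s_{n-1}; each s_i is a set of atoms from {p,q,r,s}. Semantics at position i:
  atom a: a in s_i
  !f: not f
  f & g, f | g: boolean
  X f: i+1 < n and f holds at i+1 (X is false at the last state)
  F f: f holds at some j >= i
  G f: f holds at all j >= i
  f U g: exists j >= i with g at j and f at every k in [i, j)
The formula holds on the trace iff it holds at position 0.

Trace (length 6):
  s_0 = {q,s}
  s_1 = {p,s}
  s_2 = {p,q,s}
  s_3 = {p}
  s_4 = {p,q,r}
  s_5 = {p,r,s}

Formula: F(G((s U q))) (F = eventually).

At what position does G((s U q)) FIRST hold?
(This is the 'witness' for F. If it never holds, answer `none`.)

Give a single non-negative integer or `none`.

s_0={q,s}: G((s U q))=False (s U q)=True s=True q=True
s_1={p,s}: G((s U q))=False (s U q)=True s=True q=False
s_2={p,q,s}: G((s U q))=False (s U q)=True s=True q=True
s_3={p}: G((s U q))=False (s U q)=False s=False q=False
s_4={p,q,r}: G((s U q))=False (s U q)=True s=False q=True
s_5={p,r,s}: G((s U q))=False (s U q)=False s=True q=False
F(G((s U q))) does not hold (no witness exists).

Answer: none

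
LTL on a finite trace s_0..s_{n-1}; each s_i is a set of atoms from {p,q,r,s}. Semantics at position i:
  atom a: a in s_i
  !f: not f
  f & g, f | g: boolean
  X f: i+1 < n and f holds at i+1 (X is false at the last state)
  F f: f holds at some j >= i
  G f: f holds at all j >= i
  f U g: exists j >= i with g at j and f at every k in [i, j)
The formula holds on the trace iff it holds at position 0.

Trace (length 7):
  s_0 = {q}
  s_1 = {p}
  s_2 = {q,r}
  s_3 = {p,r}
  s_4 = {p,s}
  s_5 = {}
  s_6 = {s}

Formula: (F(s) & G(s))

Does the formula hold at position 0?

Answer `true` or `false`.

Answer: false

Derivation:
s_0={q}: (F(s) & G(s))=False F(s)=True s=False G(s)=False
s_1={p}: (F(s) & G(s))=False F(s)=True s=False G(s)=False
s_2={q,r}: (F(s) & G(s))=False F(s)=True s=False G(s)=False
s_3={p,r}: (F(s) & G(s))=False F(s)=True s=False G(s)=False
s_4={p,s}: (F(s) & G(s))=False F(s)=True s=True G(s)=False
s_5={}: (F(s) & G(s))=False F(s)=True s=False G(s)=False
s_6={s}: (F(s) & G(s))=True F(s)=True s=True G(s)=True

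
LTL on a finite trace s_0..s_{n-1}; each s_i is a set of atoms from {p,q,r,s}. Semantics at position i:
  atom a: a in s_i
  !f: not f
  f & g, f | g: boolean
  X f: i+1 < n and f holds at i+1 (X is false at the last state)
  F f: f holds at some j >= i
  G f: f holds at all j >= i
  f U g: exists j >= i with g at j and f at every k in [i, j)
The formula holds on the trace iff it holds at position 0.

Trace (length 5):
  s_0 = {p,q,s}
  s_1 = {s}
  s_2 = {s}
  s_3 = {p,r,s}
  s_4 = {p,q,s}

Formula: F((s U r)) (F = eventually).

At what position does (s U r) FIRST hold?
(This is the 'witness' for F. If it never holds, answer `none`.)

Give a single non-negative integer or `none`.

s_0={p,q,s}: (s U r)=True s=True r=False
s_1={s}: (s U r)=True s=True r=False
s_2={s}: (s U r)=True s=True r=False
s_3={p,r,s}: (s U r)=True s=True r=True
s_4={p,q,s}: (s U r)=False s=True r=False
F((s U r)) holds; first witness at position 0.

Answer: 0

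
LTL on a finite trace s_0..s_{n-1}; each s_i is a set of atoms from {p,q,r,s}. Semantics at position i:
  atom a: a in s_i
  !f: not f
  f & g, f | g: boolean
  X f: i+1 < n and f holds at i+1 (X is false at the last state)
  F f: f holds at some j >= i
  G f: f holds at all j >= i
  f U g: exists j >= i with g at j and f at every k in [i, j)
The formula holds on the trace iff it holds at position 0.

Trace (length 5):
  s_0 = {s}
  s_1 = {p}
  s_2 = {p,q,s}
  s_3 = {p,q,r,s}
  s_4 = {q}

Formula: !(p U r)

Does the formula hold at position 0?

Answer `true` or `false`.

Answer: true

Derivation:
s_0={s}: !(p U r)=True (p U r)=False p=False r=False
s_1={p}: !(p U r)=False (p U r)=True p=True r=False
s_2={p,q,s}: !(p U r)=False (p U r)=True p=True r=False
s_3={p,q,r,s}: !(p U r)=False (p U r)=True p=True r=True
s_4={q}: !(p U r)=True (p U r)=False p=False r=False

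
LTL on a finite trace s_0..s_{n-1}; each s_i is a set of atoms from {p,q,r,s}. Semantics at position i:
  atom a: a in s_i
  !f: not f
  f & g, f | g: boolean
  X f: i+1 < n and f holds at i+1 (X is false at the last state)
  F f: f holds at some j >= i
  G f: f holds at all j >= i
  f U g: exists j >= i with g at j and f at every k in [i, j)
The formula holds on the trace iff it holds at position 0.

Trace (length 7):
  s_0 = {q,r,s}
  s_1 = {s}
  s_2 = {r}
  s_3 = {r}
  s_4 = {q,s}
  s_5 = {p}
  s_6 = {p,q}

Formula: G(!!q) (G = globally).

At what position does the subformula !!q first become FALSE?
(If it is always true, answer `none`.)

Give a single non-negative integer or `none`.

s_0={q,r,s}: !!q=True !q=False q=True
s_1={s}: !!q=False !q=True q=False
s_2={r}: !!q=False !q=True q=False
s_3={r}: !!q=False !q=True q=False
s_4={q,s}: !!q=True !q=False q=True
s_5={p}: !!q=False !q=True q=False
s_6={p,q}: !!q=True !q=False q=True
G(!!q) holds globally = False
First violation at position 1.

Answer: 1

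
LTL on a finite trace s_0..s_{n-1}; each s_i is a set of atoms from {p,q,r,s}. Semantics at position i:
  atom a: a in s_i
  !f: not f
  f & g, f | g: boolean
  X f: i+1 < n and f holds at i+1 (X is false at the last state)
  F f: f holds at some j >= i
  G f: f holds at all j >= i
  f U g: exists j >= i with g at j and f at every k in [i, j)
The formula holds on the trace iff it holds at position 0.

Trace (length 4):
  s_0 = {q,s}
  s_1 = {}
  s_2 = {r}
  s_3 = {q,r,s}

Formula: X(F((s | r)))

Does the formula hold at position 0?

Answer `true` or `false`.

Answer: true

Derivation:
s_0={q,s}: X(F((s | r)))=True F((s | r))=True (s | r)=True s=True r=False
s_1={}: X(F((s | r)))=True F((s | r))=True (s | r)=False s=False r=False
s_2={r}: X(F((s | r)))=True F((s | r))=True (s | r)=True s=False r=True
s_3={q,r,s}: X(F((s | r)))=False F((s | r))=True (s | r)=True s=True r=True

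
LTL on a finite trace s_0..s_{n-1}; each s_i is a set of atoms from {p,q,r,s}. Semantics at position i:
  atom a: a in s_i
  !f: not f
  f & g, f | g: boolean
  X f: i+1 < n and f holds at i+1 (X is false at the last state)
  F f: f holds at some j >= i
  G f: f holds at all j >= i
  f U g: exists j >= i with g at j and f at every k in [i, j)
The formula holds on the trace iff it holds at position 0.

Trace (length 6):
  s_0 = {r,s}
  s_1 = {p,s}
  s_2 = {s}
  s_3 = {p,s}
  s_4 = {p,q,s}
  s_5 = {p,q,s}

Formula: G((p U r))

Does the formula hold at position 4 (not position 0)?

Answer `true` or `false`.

s_0={r,s}: G((p U r))=False (p U r)=True p=False r=True
s_1={p,s}: G((p U r))=False (p U r)=False p=True r=False
s_2={s}: G((p U r))=False (p U r)=False p=False r=False
s_3={p,s}: G((p U r))=False (p U r)=False p=True r=False
s_4={p,q,s}: G((p U r))=False (p U r)=False p=True r=False
s_5={p,q,s}: G((p U r))=False (p U r)=False p=True r=False
Evaluating at position 4: result = False

Answer: false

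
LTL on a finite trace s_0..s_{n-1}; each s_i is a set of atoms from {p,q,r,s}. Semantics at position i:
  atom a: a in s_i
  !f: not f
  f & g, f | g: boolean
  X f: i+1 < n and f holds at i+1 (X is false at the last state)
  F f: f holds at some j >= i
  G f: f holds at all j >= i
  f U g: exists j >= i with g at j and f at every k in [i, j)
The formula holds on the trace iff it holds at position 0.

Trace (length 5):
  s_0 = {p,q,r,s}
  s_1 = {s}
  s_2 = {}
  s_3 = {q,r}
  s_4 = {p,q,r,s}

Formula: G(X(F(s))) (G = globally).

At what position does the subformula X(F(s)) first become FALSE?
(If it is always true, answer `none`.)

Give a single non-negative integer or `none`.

s_0={p,q,r,s}: X(F(s))=True F(s)=True s=True
s_1={s}: X(F(s))=True F(s)=True s=True
s_2={}: X(F(s))=True F(s)=True s=False
s_3={q,r}: X(F(s))=True F(s)=True s=False
s_4={p,q,r,s}: X(F(s))=False F(s)=True s=True
G(X(F(s))) holds globally = False
First violation at position 4.

Answer: 4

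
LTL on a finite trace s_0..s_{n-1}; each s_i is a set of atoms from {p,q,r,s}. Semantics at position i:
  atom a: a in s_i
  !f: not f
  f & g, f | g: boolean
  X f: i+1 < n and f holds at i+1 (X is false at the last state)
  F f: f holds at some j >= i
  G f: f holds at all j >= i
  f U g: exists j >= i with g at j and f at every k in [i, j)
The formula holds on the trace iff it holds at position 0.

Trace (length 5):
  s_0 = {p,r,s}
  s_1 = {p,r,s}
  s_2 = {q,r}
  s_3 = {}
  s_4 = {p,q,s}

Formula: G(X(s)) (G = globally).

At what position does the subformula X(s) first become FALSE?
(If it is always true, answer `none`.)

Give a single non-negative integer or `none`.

Answer: 1

Derivation:
s_0={p,r,s}: X(s)=True s=True
s_1={p,r,s}: X(s)=False s=True
s_2={q,r}: X(s)=False s=False
s_3={}: X(s)=True s=False
s_4={p,q,s}: X(s)=False s=True
G(X(s)) holds globally = False
First violation at position 1.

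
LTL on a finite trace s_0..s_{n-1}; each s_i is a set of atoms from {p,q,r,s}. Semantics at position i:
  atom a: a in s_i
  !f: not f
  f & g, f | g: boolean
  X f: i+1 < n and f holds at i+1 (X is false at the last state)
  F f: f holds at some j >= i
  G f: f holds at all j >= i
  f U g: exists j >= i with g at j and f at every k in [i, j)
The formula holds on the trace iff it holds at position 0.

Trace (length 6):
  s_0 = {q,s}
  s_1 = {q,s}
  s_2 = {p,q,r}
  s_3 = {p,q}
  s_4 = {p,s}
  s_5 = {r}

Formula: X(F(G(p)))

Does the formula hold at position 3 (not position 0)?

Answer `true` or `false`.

Answer: false

Derivation:
s_0={q,s}: X(F(G(p)))=False F(G(p))=False G(p)=False p=False
s_1={q,s}: X(F(G(p)))=False F(G(p))=False G(p)=False p=False
s_2={p,q,r}: X(F(G(p)))=False F(G(p))=False G(p)=False p=True
s_3={p,q}: X(F(G(p)))=False F(G(p))=False G(p)=False p=True
s_4={p,s}: X(F(G(p)))=False F(G(p))=False G(p)=False p=True
s_5={r}: X(F(G(p)))=False F(G(p))=False G(p)=False p=False
Evaluating at position 3: result = False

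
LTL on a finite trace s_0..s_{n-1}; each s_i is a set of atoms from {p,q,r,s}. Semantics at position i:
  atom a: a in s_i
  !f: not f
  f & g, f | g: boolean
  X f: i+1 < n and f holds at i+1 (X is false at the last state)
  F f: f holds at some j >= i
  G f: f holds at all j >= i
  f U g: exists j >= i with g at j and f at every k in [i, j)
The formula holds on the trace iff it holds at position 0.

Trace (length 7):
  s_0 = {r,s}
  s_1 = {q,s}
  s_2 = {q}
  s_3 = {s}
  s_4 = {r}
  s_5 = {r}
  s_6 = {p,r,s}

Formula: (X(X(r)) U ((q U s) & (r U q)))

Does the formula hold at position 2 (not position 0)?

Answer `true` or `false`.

Answer: true

Derivation:
s_0={r,s}: (X(X(r)) U ((q U s) & (r U q)))=True X(X(r))=False X(r)=False r=True ((q U s) & (r U q))=True (q U s)=True q=False s=True (r U q)=True
s_1={q,s}: (X(X(r)) U ((q U s) & (r U q)))=True X(X(r))=False X(r)=False r=False ((q U s) & (r U q))=True (q U s)=True q=True s=True (r U q)=True
s_2={q}: (X(X(r)) U ((q U s) & (r U q)))=True X(X(r))=True X(r)=False r=False ((q U s) & (r U q))=True (q U s)=True q=True s=False (r U q)=True
s_3={s}: (X(X(r)) U ((q U s) & (r U q)))=False X(X(r))=True X(r)=True r=False ((q U s) & (r U q))=False (q U s)=True q=False s=True (r U q)=False
s_4={r}: (X(X(r)) U ((q U s) & (r U q)))=False X(X(r))=True X(r)=True r=True ((q U s) & (r U q))=False (q U s)=False q=False s=False (r U q)=False
s_5={r}: (X(X(r)) U ((q U s) & (r U q)))=False X(X(r))=False X(r)=True r=True ((q U s) & (r U q))=False (q U s)=False q=False s=False (r U q)=False
s_6={p,r,s}: (X(X(r)) U ((q U s) & (r U q)))=False X(X(r))=False X(r)=False r=True ((q U s) & (r U q))=False (q U s)=True q=False s=True (r U q)=False
Evaluating at position 2: result = True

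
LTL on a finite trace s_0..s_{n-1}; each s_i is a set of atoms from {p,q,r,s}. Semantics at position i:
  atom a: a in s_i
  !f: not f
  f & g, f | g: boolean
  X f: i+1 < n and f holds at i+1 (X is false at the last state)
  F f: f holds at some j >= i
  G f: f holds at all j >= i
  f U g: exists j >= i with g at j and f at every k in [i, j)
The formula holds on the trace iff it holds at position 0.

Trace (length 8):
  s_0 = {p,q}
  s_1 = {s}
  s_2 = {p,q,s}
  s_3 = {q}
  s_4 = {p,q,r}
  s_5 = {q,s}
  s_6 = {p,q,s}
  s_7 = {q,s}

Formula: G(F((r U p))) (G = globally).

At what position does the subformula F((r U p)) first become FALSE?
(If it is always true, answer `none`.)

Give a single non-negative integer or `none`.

s_0={p,q}: F((r U p))=True (r U p)=True r=False p=True
s_1={s}: F((r U p))=True (r U p)=False r=False p=False
s_2={p,q,s}: F((r U p))=True (r U p)=True r=False p=True
s_3={q}: F((r U p))=True (r U p)=False r=False p=False
s_4={p,q,r}: F((r U p))=True (r U p)=True r=True p=True
s_5={q,s}: F((r U p))=True (r U p)=False r=False p=False
s_6={p,q,s}: F((r U p))=True (r U p)=True r=False p=True
s_7={q,s}: F((r U p))=False (r U p)=False r=False p=False
G(F((r U p))) holds globally = False
First violation at position 7.

Answer: 7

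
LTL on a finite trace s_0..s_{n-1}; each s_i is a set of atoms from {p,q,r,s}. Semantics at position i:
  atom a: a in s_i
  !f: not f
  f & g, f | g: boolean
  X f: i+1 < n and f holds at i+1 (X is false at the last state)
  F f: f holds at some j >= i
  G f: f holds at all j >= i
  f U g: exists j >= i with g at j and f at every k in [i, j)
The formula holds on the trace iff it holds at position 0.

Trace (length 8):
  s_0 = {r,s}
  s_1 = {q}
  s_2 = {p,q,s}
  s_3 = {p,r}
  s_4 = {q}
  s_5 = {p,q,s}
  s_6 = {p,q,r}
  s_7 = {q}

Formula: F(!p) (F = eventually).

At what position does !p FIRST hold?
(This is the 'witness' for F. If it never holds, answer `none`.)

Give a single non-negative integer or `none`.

Answer: 0

Derivation:
s_0={r,s}: !p=True p=False
s_1={q}: !p=True p=False
s_2={p,q,s}: !p=False p=True
s_3={p,r}: !p=False p=True
s_4={q}: !p=True p=False
s_5={p,q,s}: !p=False p=True
s_6={p,q,r}: !p=False p=True
s_7={q}: !p=True p=False
F(!p) holds; first witness at position 0.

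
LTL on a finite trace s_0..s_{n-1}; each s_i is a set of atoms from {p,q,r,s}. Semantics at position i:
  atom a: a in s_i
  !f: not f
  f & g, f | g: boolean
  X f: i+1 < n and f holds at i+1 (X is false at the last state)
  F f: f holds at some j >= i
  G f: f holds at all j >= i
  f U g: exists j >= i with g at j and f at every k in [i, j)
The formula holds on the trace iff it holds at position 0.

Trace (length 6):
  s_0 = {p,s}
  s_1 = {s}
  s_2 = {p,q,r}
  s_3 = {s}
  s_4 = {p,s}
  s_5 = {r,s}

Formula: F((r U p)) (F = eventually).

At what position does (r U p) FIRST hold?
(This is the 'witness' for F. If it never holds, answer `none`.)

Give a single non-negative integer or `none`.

s_0={p,s}: (r U p)=True r=False p=True
s_1={s}: (r U p)=False r=False p=False
s_2={p,q,r}: (r U p)=True r=True p=True
s_3={s}: (r U p)=False r=False p=False
s_4={p,s}: (r U p)=True r=False p=True
s_5={r,s}: (r U p)=False r=True p=False
F((r U p)) holds; first witness at position 0.

Answer: 0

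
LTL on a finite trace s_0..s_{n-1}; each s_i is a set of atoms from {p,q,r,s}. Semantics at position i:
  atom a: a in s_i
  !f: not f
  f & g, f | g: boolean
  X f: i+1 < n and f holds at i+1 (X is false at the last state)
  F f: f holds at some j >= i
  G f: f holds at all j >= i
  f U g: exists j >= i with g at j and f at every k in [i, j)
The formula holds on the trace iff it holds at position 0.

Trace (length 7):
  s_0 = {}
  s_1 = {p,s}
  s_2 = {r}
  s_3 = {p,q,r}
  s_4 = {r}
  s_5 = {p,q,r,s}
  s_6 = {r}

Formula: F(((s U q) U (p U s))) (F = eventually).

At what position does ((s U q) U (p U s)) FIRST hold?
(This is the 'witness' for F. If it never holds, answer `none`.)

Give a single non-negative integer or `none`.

Answer: 1

Derivation:
s_0={}: ((s U q) U (p U s))=False (s U q)=False s=False q=False (p U s)=False p=False
s_1={p,s}: ((s U q) U (p U s))=True (s U q)=False s=True q=False (p U s)=True p=True
s_2={r}: ((s U q) U (p U s))=False (s U q)=False s=False q=False (p U s)=False p=False
s_3={p,q,r}: ((s U q) U (p U s))=False (s U q)=True s=False q=True (p U s)=False p=True
s_4={r}: ((s U q) U (p U s))=False (s U q)=False s=False q=False (p U s)=False p=False
s_5={p,q,r,s}: ((s U q) U (p U s))=True (s U q)=True s=True q=True (p U s)=True p=True
s_6={r}: ((s U q) U (p U s))=False (s U q)=False s=False q=False (p U s)=False p=False
F(((s U q) U (p U s))) holds; first witness at position 1.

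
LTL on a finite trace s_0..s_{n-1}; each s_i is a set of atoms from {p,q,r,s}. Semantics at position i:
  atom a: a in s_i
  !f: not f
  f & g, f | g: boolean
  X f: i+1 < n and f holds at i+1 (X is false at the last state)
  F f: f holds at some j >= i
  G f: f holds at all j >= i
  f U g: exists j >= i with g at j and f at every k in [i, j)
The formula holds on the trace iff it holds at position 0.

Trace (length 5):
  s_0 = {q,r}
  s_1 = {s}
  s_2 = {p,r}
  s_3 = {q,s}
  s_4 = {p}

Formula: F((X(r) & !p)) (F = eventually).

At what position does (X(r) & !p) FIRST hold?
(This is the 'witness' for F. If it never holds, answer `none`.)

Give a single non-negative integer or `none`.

s_0={q,r}: (X(r) & !p)=False X(r)=False r=True !p=True p=False
s_1={s}: (X(r) & !p)=True X(r)=True r=False !p=True p=False
s_2={p,r}: (X(r) & !p)=False X(r)=False r=True !p=False p=True
s_3={q,s}: (X(r) & !p)=False X(r)=False r=False !p=True p=False
s_4={p}: (X(r) & !p)=False X(r)=False r=False !p=False p=True
F((X(r) & !p)) holds; first witness at position 1.

Answer: 1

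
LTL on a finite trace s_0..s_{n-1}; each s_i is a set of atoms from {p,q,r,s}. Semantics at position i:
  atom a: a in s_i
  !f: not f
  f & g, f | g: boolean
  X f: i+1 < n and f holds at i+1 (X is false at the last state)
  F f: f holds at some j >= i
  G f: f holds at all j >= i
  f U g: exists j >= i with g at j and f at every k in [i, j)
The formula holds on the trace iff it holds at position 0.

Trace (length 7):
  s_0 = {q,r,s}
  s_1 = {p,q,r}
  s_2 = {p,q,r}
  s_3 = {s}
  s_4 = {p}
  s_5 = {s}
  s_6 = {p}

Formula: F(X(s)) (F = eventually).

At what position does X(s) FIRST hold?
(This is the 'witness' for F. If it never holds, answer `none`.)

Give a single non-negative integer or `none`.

s_0={q,r,s}: X(s)=False s=True
s_1={p,q,r}: X(s)=False s=False
s_2={p,q,r}: X(s)=True s=False
s_3={s}: X(s)=False s=True
s_4={p}: X(s)=True s=False
s_5={s}: X(s)=False s=True
s_6={p}: X(s)=False s=False
F(X(s)) holds; first witness at position 2.

Answer: 2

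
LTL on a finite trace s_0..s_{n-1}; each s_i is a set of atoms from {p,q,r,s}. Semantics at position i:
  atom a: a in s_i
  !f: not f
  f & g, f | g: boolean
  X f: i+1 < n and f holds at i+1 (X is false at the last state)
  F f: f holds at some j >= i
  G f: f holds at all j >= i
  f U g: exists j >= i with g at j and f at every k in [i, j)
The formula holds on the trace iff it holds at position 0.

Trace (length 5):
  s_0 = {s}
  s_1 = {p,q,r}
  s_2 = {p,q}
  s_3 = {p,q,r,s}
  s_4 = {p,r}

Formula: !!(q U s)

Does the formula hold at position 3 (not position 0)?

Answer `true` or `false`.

Answer: true

Derivation:
s_0={s}: !!(q U s)=True !(q U s)=False (q U s)=True q=False s=True
s_1={p,q,r}: !!(q U s)=True !(q U s)=False (q U s)=True q=True s=False
s_2={p,q}: !!(q U s)=True !(q U s)=False (q U s)=True q=True s=False
s_3={p,q,r,s}: !!(q U s)=True !(q U s)=False (q U s)=True q=True s=True
s_4={p,r}: !!(q U s)=False !(q U s)=True (q U s)=False q=False s=False
Evaluating at position 3: result = True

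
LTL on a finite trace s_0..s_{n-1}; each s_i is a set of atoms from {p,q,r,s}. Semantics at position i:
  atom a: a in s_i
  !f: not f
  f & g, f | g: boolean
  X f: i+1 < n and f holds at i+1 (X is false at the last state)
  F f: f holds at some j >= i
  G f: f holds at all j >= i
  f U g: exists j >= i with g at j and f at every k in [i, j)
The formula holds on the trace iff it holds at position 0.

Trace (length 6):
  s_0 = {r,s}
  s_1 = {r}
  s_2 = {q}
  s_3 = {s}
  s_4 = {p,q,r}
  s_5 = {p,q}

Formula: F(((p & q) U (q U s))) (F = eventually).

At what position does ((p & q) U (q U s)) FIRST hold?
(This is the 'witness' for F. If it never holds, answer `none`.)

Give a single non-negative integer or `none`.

Answer: 0

Derivation:
s_0={r,s}: ((p & q) U (q U s))=True (p & q)=False p=False q=False (q U s)=True s=True
s_1={r}: ((p & q) U (q U s))=False (p & q)=False p=False q=False (q U s)=False s=False
s_2={q}: ((p & q) U (q U s))=True (p & q)=False p=False q=True (q U s)=True s=False
s_3={s}: ((p & q) U (q U s))=True (p & q)=False p=False q=False (q U s)=True s=True
s_4={p,q,r}: ((p & q) U (q U s))=False (p & q)=True p=True q=True (q U s)=False s=False
s_5={p,q}: ((p & q) U (q U s))=False (p & q)=True p=True q=True (q U s)=False s=False
F(((p & q) U (q U s))) holds; first witness at position 0.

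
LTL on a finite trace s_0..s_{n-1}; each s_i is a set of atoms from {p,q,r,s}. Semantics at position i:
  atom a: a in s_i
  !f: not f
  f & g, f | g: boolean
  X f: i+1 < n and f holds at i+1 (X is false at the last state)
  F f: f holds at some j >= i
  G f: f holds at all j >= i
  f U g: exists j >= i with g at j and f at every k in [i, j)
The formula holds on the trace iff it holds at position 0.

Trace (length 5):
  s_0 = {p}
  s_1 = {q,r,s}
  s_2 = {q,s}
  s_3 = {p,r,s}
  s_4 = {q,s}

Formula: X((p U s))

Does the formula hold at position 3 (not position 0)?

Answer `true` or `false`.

Answer: true

Derivation:
s_0={p}: X((p U s))=True (p U s)=True p=True s=False
s_1={q,r,s}: X((p U s))=True (p U s)=True p=False s=True
s_2={q,s}: X((p U s))=True (p U s)=True p=False s=True
s_3={p,r,s}: X((p U s))=True (p U s)=True p=True s=True
s_4={q,s}: X((p U s))=False (p U s)=True p=False s=True
Evaluating at position 3: result = True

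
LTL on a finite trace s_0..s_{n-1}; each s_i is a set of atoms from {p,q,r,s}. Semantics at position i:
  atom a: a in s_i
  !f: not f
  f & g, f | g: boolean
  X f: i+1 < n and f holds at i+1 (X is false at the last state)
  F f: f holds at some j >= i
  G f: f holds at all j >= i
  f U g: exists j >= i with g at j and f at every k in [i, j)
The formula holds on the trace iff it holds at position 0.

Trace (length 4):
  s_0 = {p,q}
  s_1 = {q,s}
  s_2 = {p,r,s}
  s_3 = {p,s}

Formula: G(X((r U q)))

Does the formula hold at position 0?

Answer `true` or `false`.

s_0={p,q}: G(X((r U q)))=False X((r U q))=True (r U q)=True r=False q=True
s_1={q,s}: G(X((r U q)))=False X((r U q))=False (r U q)=True r=False q=True
s_2={p,r,s}: G(X((r U q)))=False X((r U q))=False (r U q)=False r=True q=False
s_3={p,s}: G(X((r U q)))=False X((r U q))=False (r U q)=False r=False q=False

Answer: false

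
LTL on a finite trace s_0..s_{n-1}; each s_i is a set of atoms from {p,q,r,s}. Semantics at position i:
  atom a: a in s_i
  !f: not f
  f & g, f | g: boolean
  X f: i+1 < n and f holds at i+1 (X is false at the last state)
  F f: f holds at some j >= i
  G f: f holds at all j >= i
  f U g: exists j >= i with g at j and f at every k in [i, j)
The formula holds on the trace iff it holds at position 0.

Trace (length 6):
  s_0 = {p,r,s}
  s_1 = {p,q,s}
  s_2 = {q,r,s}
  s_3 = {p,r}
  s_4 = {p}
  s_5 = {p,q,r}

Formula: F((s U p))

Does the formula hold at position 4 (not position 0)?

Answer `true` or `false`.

Answer: true

Derivation:
s_0={p,r,s}: F((s U p))=True (s U p)=True s=True p=True
s_1={p,q,s}: F((s U p))=True (s U p)=True s=True p=True
s_2={q,r,s}: F((s U p))=True (s U p)=True s=True p=False
s_3={p,r}: F((s U p))=True (s U p)=True s=False p=True
s_4={p}: F((s U p))=True (s U p)=True s=False p=True
s_5={p,q,r}: F((s U p))=True (s U p)=True s=False p=True
Evaluating at position 4: result = True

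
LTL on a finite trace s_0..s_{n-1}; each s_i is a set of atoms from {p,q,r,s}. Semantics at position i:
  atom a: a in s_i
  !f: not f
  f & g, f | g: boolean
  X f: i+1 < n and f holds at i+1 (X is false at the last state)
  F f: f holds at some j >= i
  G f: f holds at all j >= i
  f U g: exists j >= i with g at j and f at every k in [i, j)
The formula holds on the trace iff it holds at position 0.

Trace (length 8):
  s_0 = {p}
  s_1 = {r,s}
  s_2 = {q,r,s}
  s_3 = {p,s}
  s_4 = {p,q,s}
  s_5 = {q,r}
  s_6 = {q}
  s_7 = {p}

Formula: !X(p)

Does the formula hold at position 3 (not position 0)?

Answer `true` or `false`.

Answer: false

Derivation:
s_0={p}: !X(p)=True X(p)=False p=True
s_1={r,s}: !X(p)=True X(p)=False p=False
s_2={q,r,s}: !X(p)=False X(p)=True p=False
s_3={p,s}: !X(p)=False X(p)=True p=True
s_4={p,q,s}: !X(p)=True X(p)=False p=True
s_5={q,r}: !X(p)=True X(p)=False p=False
s_6={q}: !X(p)=False X(p)=True p=False
s_7={p}: !X(p)=True X(p)=False p=True
Evaluating at position 3: result = False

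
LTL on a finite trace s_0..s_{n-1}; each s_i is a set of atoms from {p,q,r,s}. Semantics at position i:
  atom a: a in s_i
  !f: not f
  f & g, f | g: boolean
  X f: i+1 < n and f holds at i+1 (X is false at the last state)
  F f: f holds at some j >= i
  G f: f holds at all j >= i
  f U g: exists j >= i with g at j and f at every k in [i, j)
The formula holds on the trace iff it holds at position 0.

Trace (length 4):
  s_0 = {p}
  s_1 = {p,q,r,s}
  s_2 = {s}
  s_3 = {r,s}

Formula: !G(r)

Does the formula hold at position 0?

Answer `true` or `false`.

Answer: true

Derivation:
s_0={p}: !G(r)=True G(r)=False r=False
s_1={p,q,r,s}: !G(r)=True G(r)=False r=True
s_2={s}: !G(r)=True G(r)=False r=False
s_3={r,s}: !G(r)=False G(r)=True r=True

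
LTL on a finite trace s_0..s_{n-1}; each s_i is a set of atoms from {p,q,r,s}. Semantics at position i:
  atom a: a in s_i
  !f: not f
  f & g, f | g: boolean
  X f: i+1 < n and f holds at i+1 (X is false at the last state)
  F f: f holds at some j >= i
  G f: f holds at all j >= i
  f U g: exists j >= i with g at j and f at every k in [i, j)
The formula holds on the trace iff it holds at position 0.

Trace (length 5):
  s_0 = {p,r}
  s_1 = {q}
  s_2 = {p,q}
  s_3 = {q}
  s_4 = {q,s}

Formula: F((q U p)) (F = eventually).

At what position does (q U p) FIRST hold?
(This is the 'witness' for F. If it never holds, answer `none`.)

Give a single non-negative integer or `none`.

s_0={p,r}: (q U p)=True q=False p=True
s_1={q}: (q U p)=True q=True p=False
s_2={p,q}: (q U p)=True q=True p=True
s_3={q}: (q U p)=False q=True p=False
s_4={q,s}: (q U p)=False q=True p=False
F((q U p)) holds; first witness at position 0.

Answer: 0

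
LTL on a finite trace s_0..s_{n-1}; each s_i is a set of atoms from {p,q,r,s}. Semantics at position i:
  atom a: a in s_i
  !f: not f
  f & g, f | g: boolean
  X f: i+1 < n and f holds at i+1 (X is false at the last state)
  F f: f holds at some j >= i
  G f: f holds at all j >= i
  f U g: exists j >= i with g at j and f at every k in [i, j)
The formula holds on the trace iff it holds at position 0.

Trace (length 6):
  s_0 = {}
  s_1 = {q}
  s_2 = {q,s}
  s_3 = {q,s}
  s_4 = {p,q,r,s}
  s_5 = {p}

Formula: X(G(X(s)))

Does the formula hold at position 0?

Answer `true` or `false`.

s_0={}: X(G(X(s)))=False G(X(s))=False X(s)=False s=False
s_1={q}: X(G(X(s)))=False G(X(s))=False X(s)=True s=False
s_2={q,s}: X(G(X(s)))=False G(X(s))=False X(s)=True s=True
s_3={q,s}: X(G(X(s)))=False G(X(s))=False X(s)=True s=True
s_4={p,q,r,s}: X(G(X(s)))=False G(X(s))=False X(s)=False s=True
s_5={p}: X(G(X(s)))=False G(X(s))=False X(s)=False s=False

Answer: false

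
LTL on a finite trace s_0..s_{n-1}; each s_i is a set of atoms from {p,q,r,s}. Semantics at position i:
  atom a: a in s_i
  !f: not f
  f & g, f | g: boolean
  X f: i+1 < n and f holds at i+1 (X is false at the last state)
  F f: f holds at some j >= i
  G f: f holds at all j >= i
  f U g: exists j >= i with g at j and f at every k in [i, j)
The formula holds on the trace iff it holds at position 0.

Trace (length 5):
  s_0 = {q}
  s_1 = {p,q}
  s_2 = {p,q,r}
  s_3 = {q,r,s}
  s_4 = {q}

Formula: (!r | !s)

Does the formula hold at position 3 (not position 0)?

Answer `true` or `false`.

s_0={q}: (!r | !s)=True !r=True r=False !s=True s=False
s_1={p,q}: (!r | !s)=True !r=True r=False !s=True s=False
s_2={p,q,r}: (!r | !s)=True !r=False r=True !s=True s=False
s_3={q,r,s}: (!r | !s)=False !r=False r=True !s=False s=True
s_4={q}: (!r | !s)=True !r=True r=False !s=True s=False
Evaluating at position 3: result = False

Answer: false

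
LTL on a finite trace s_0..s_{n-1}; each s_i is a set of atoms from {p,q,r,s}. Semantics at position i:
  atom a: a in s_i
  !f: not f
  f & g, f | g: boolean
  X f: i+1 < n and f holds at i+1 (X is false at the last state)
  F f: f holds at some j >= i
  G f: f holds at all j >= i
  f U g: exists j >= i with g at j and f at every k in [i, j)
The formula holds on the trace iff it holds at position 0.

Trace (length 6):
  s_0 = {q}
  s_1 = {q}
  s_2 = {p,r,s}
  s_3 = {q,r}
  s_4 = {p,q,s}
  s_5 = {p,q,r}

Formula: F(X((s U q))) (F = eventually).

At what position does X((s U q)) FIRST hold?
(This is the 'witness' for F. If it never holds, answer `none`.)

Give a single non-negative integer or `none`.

s_0={q}: X((s U q))=True (s U q)=True s=False q=True
s_1={q}: X((s U q))=True (s U q)=True s=False q=True
s_2={p,r,s}: X((s U q))=True (s U q)=True s=True q=False
s_3={q,r}: X((s U q))=True (s U q)=True s=False q=True
s_4={p,q,s}: X((s U q))=True (s U q)=True s=True q=True
s_5={p,q,r}: X((s U q))=False (s U q)=True s=False q=True
F(X((s U q))) holds; first witness at position 0.

Answer: 0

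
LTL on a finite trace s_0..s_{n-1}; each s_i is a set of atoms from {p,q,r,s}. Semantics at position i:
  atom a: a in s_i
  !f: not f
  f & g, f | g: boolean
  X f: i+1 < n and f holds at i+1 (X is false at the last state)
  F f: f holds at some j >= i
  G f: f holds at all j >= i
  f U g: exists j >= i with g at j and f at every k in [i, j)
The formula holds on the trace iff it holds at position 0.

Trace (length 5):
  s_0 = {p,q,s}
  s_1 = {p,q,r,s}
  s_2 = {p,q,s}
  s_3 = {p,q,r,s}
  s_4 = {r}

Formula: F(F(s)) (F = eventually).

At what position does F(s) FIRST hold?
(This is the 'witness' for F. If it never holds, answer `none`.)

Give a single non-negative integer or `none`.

Answer: 0

Derivation:
s_0={p,q,s}: F(s)=True s=True
s_1={p,q,r,s}: F(s)=True s=True
s_2={p,q,s}: F(s)=True s=True
s_3={p,q,r,s}: F(s)=True s=True
s_4={r}: F(s)=False s=False
F(F(s)) holds; first witness at position 0.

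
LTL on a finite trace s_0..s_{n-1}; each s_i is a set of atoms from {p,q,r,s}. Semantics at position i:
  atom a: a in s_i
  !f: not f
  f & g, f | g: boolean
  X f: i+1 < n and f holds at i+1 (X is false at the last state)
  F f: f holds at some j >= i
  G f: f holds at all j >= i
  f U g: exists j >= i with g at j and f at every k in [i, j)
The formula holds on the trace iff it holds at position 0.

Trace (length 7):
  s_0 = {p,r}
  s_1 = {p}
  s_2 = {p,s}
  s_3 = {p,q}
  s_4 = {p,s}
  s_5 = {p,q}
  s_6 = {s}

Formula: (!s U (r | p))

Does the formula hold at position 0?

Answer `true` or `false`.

s_0={p,r}: (!s U (r | p))=True !s=True s=False (r | p)=True r=True p=True
s_1={p}: (!s U (r | p))=True !s=True s=False (r | p)=True r=False p=True
s_2={p,s}: (!s U (r | p))=True !s=False s=True (r | p)=True r=False p=True
s_3={p,q}: (!s U (r | p))=True !s=True s=False (r | p)=True r=False p=True
s_4={p,s}: (!s U (r | p))=True !s=False s=True (r | p)=True r=False p=True
s_5={p,q}: (!s U (r | p))=True !s=True s=False (r | p)=True r=False p=True
s_6={s}: (!s U (r | p))=False !s=False s=True (r | p)=False r=False p=False

Answer: true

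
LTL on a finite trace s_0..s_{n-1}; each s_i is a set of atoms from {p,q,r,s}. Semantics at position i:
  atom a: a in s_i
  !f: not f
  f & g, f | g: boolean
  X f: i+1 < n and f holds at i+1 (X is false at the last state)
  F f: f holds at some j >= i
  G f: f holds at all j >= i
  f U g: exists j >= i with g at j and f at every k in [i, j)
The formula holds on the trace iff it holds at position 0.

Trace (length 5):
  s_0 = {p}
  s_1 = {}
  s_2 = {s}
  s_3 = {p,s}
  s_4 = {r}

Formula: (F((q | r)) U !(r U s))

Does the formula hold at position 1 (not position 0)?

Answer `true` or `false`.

Answer: true

Derivation:
s_0={p}: (F((q | r)) U !(r U s))=True F((q | r))=True (q | r)=False q=False r=False !(r U s)=True (r U s)=False s=False
s_1={}: (F((q | r)) U !(r U s))=True F((q | r))=True (q | r)=False q=False r=False !(r U s)=True (r U s)=False s=False
s_2={s}: (F((q | r)) U !(r U s))=True F((q | r))=True (q | r)=False q=False r=False !(r U s)=False (r U s)=True s=True
s_3={p,s}: (F((q | r)) U !(r U s))=True F((q | r))=True (q | r)=False q=False r=False !(r U s)=False (r U s)=True s=True
s_4={r}: (F((q | r)) U !(r U s))=True F((q | r))=True (q | r)=True q=False r=True !(r U s)=True (r U s)=False s=False
Evaluating at position 1: result = True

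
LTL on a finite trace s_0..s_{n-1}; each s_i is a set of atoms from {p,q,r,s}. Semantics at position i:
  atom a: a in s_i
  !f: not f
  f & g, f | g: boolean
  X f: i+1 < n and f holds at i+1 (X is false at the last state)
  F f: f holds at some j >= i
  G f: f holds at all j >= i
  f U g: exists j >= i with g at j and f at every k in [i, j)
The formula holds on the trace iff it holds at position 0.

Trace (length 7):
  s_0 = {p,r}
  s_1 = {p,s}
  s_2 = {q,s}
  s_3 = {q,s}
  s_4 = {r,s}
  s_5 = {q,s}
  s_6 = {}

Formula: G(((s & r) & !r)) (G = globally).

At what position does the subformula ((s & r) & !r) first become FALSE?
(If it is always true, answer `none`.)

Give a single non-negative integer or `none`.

Answer: 0

Derivation:
s_0={p,r}: ((s & r) & !r)=False (s & r)=False s=False r=True !r=False
s_1={p,s}: ((s & r) & !r)=False (s & r)=False s=True r=False !r=True
s_2={q,s}: ((s & r) & !r)=False (s & r)=False s=True r=False !r=True
s_3={q,s}: ((s & r) & !r)=False (s & r)=False s=True r=False !r=True
s_4={r,s}: ((s & r) & !r)=False (s & r)=True s=True r=True !r=False
s_5={q,s}: ((s & r) & !r)=False (s & r)=False s=True r=False !r=True
s_6={}: ((s & r) & !r)=False (s & r)=False s=False r=False !r=True
G(((s & r) & !r)) holds globally = False
First violation at position 0.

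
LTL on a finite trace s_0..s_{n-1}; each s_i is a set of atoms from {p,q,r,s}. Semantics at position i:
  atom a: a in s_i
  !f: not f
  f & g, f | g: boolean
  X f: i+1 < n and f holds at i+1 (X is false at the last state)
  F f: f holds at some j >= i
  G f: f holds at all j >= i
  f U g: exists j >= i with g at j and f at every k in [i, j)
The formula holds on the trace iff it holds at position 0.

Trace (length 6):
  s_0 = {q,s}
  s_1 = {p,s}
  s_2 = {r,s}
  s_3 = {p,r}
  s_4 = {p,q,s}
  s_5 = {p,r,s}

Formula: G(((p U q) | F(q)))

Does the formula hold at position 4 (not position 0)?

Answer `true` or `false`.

Answer: false

Derivation:
s_0={q,s}: G(((p U q) | F(q)))=False ((p U q) | F(q))=True (p U q)=True p=False q=True F(q)=True
s_1={p,s}: G(((p U q) | F(q)))=False ((p U q) | F(q))=True (p U q)=False p=True q=False F(q)=True
s_2={r,s}: G(((p U q) | F(q)))=False ((p U q) | F(q))=True (p U q)=False p=False q=False F(q)=True
s_3={p,r}: G(((p U q) | F(q)))=False ((p U q) | F(q))=True (p U q)=True p=True q=False F(q)=True
s_4={p,q,s}: G(((p U q) | F(q)))=False ((p U q) | F(q))=True (p U q)=True p=True q=True F(q)=True
s_5={p,r,s}: G(((p U q) | F(q)))=False ((p U q) | F(q))=False (p U q)=False p=True q=False F(q)=False
Evaluating at position 4: result = False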